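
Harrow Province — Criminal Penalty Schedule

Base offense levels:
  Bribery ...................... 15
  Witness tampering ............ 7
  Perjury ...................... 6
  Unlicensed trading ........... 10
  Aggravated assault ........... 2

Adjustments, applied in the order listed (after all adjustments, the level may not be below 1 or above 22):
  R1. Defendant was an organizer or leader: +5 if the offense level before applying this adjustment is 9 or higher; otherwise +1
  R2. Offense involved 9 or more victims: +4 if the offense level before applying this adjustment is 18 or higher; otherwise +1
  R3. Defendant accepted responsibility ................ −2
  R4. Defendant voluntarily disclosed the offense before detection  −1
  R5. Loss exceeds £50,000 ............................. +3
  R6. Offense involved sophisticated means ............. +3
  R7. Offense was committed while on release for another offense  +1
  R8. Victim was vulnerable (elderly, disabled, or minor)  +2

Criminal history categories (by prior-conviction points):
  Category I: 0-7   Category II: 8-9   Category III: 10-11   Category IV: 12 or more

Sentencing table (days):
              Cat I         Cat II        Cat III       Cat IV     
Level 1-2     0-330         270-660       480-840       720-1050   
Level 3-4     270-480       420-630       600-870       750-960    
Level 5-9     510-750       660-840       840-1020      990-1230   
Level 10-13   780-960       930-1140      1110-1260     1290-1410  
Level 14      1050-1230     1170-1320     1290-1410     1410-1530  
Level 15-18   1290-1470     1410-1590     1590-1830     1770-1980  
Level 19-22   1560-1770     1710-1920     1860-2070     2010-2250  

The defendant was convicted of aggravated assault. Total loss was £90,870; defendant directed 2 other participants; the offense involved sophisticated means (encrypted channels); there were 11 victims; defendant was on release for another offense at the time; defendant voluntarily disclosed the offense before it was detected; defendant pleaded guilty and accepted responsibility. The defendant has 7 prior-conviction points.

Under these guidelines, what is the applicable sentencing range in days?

Base offense level for aggravated assault: 2.
R1 applies (level before this adjustment is 2 < 9, so +1): 2 + 1 = 3.
R2 applies (level before this adjustment is 3 < 18, so +1): 3 + 1 = 4.
R3 applies: 4 − 2 = 2.
R4 applies: 2 − 1 = 1.
R5 applies: 1 + 3 = 4.
R6 applies: 4 + 3 = 7.
R7 applies: 7 + 1 = 8.
Final offense level: 8.
Criminal history: 7 prior points → Category I (0-7).
Level 8 falls in the 5-9 band.
Grid: Level 5-9 × Category I = 510-750 days.

510-750 days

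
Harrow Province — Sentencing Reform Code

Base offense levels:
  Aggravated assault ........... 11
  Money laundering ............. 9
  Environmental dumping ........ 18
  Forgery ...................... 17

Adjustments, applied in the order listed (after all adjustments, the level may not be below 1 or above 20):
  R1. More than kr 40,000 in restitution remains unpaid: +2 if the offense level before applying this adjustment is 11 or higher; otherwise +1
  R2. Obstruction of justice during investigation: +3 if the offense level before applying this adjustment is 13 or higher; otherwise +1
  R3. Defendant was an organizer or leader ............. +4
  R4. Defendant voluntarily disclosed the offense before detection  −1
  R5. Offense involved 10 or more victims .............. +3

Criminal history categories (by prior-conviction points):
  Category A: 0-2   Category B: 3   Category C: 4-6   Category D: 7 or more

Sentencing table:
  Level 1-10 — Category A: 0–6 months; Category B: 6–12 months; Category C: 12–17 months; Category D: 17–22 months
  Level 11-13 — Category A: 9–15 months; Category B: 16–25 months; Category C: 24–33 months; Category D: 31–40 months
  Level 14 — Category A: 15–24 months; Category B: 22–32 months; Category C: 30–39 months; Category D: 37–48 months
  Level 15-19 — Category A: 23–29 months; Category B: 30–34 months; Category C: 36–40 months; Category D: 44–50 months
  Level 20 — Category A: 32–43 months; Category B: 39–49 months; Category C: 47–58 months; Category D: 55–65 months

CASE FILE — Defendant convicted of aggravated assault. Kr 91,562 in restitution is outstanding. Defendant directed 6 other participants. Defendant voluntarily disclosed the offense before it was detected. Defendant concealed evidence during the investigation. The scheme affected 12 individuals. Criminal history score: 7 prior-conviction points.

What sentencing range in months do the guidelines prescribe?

55-65 months

Base offense level for aggravated assault: 11.
R1 applies (level before this adjustment is 11 ≥ 11, so +2): 11 + 2 = 13.
R2 applies (level before this adjustment is 13 ≥ 13, so +3): 13 + 3 = 16.
R3 applies: 16 + 4 = 20.
R4 applies: 20 − 1 = 19.
R5 applies: 19 + 3 = 22.
Level 22 exceeds the maximum of 20; capped at 20.
Final offense level: 20.
Criminal history: 7 prior points → Category D (7+).
Level 20 falls in the 20 band.
Grid: Level 20 × Category D = 55-65 months.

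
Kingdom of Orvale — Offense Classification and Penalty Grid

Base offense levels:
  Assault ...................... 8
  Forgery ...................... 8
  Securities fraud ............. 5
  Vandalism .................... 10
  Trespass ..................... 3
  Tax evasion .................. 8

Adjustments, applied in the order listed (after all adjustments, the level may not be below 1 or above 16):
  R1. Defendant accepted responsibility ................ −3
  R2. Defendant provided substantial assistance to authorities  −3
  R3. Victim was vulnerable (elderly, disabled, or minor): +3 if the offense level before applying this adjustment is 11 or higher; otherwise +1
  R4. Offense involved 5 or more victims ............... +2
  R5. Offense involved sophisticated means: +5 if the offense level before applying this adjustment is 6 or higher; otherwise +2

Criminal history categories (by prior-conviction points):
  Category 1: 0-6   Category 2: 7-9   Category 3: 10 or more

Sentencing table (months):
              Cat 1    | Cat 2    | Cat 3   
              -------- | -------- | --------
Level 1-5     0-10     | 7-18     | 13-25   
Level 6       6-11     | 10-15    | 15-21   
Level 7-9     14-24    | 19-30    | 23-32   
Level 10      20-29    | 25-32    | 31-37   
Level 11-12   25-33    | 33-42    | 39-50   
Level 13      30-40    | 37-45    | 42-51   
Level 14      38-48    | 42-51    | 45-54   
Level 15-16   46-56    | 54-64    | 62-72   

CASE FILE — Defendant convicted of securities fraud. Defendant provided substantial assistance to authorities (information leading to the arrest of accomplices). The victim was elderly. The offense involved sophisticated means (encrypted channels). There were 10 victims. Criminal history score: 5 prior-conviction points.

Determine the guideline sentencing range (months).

14-24 months

Base offense level for securities fraud: 5.
R2 applies: 5 − 3 = 2.
R3 applies (level before this adjustment is 2 < 11, so +1): 2 + 1 = 3.
R4 applies: 3 + 2 = 5.
R5 applies (level before this adjustment is 5 < 6, so +2): 5 + 2 = 7.
Final offense level: 7.
Criminal history: 5 prior points → Category 1 (0-6).
Level 7 falls in the 7-9 band.
Grid: Level 7-9 × Category 1 = 14-24 months.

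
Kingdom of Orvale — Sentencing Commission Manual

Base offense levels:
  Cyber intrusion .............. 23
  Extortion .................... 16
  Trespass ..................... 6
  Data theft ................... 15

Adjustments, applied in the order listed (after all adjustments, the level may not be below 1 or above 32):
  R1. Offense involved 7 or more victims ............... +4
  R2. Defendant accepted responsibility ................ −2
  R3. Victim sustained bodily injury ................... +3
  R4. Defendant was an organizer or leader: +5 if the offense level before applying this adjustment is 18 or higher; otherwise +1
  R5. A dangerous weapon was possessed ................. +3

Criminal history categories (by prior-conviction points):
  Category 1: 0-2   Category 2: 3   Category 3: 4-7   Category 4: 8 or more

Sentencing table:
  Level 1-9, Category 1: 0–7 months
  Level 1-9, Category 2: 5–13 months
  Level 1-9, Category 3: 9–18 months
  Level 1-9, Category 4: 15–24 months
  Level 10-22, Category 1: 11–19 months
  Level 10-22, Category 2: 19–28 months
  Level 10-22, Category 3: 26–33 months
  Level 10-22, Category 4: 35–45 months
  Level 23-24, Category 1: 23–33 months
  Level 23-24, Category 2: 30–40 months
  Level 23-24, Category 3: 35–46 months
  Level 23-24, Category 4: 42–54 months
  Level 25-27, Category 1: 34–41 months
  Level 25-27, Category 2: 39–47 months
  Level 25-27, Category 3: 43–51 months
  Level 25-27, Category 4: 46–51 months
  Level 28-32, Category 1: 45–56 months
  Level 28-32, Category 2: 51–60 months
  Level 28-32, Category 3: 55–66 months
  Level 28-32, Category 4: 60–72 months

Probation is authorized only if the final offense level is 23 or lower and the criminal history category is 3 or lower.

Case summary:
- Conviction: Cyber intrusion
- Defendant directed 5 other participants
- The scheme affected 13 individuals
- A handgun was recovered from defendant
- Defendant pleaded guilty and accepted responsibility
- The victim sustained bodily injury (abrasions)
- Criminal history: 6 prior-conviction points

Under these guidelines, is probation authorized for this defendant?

Base offense level for cyber intrusion: 23.
R1 applies: 23 + 4 = 27.
R2 applies: 27 − 2 = 25.
R3 applies: 25 + 3 = 28.
R4 applies (level before this adjustment is 28 ≥ 18, so +5): 28 + 5 = 33.
R5 applies: 33 + 3 = 36.
Level 36 exceeds the maximum of 32; capped at 32.
Final offense level: 32.
Criminal history: 6 prior points → Category 3 (4-7).
Level 32 falls in the 28-32 band.
Grid: Level 28-32 × Category 3 = 55-66 months.
Probation check: level 32 > 23 and category 3 ≤ 3 → not eligible.

No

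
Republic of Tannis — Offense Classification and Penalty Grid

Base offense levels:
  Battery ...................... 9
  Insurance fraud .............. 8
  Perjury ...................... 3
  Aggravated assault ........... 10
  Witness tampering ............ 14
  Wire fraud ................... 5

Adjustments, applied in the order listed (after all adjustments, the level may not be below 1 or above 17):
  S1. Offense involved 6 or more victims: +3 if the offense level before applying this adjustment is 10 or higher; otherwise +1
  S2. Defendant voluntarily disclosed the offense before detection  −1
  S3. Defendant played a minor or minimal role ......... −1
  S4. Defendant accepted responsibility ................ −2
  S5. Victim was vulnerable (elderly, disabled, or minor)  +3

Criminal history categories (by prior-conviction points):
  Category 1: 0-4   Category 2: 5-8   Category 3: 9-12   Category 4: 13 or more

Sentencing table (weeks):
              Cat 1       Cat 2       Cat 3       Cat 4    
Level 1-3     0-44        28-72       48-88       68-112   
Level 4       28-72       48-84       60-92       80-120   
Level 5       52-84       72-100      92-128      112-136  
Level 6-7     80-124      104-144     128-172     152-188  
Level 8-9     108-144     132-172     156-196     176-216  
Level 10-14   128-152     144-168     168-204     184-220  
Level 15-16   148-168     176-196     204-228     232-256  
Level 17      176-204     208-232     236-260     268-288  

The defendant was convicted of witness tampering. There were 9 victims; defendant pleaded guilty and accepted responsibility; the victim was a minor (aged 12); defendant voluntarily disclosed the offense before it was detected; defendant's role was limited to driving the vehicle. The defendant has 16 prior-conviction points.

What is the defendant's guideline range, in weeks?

Base offense level for witness tampering: 14.
S1 applies (level before this adjustment is 14 ≥ 10, so +3): 14 + 3 = 17.
S2 applies: 17 − 1 = 16.
S3 applies: 16 − 1 = 15.
S4 applies: 15 − 2 = 13.
S5 applies: 13 + 3 = 16.
Final offense level: 16.
Criminal history: 16 prior points → Category 4 (13+).
Level 16 falls in the 15-16 band.
Grid: Level 15-16 × Category 4 = 232-256 weeks.

232-256 weeks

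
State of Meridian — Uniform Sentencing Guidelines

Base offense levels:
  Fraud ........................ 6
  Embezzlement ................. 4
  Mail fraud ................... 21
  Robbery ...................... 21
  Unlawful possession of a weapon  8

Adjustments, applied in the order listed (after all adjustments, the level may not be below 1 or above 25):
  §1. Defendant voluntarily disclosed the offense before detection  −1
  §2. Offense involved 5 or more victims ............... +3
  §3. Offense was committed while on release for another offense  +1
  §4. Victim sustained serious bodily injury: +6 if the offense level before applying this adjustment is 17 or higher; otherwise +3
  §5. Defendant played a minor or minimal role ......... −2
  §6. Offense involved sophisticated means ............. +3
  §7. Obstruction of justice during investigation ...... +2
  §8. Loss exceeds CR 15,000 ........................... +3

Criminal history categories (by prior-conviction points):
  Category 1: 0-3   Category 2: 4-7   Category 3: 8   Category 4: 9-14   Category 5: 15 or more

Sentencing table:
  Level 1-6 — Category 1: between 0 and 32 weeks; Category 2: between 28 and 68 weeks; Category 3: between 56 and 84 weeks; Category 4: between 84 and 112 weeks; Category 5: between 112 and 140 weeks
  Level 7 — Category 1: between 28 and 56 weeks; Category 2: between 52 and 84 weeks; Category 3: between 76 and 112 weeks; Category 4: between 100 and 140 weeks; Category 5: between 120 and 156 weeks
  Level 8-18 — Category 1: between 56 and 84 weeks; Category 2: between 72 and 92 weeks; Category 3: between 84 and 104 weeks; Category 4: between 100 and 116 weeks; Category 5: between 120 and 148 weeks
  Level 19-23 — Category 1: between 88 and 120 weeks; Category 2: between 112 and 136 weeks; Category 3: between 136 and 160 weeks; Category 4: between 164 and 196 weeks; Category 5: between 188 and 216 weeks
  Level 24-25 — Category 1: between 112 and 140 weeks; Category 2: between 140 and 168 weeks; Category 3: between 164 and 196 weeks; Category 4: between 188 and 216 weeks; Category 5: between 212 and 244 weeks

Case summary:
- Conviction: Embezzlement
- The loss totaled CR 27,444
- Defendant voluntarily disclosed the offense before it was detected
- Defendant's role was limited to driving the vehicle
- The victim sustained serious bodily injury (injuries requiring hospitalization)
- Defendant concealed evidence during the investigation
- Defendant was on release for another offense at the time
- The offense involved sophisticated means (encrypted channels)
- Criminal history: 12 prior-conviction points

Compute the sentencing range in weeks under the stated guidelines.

Base offense level for embezzlement: 4.
§1 applies: 4 − 1 = 3.
§3 applies: 3 + 1 = 4.
§4 applies (level before this adjustment is 4 < 17, so +3): 4 + 3 = 7.
§5 applies: 7 − 2 = 5.
§6 applies: 5 + 3 = 8.
§7 applies: 8 + 2 = 10.
§8 applies: 10 + 3 = 13.
Final offense level: 13.
Criminal history: 12 prior points → Category 4 (9-14).
Level 13 falls in the 8-18 band.
Grid: Level 8-18 × Category 4 = 100-116 weeks.

100-116 weeks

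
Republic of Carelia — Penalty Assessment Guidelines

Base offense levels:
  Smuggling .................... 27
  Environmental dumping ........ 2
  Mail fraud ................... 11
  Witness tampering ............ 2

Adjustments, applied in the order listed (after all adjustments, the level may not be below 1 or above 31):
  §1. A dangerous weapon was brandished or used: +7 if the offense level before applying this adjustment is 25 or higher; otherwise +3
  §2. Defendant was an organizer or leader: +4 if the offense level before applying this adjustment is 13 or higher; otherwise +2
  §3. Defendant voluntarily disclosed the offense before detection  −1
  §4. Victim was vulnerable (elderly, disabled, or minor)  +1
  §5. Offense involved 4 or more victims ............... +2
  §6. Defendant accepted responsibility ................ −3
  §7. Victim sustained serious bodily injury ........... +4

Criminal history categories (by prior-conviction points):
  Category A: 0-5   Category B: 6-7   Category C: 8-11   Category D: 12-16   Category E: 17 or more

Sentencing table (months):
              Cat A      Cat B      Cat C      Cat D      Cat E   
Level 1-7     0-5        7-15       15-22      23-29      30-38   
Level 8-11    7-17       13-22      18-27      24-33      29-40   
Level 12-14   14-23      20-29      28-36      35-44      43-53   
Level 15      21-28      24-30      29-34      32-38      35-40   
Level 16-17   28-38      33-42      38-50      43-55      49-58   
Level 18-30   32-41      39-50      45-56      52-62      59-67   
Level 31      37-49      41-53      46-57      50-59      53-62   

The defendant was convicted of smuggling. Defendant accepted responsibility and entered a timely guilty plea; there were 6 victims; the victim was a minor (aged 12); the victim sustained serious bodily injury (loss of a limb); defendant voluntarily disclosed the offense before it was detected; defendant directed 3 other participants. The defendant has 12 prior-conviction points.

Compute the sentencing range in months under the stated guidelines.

Base offense level for smuggling: 27.
§1 does not apply.
§2 applies (level before this adjustment is 27 ≥ 13, so +4): 27 + 4 = 31.
§3 applies: 31 − 1 = 30.
§4 applies: 30 + 1 = 31.
§5 applies: 31 + 2 = 33.
§6 applies: 33 − 3 = 30.
§7 applies: 30 + 4 = 34.
Level 34 exceeds the maximum of 31; capped at 31.
Final offense level: 31.
Criminal history: 12 prior points → Category D (12-16).
Level 31 falls in the 31 band.
Grid: Level 31 × Category D = 50-59 months.

50-59 months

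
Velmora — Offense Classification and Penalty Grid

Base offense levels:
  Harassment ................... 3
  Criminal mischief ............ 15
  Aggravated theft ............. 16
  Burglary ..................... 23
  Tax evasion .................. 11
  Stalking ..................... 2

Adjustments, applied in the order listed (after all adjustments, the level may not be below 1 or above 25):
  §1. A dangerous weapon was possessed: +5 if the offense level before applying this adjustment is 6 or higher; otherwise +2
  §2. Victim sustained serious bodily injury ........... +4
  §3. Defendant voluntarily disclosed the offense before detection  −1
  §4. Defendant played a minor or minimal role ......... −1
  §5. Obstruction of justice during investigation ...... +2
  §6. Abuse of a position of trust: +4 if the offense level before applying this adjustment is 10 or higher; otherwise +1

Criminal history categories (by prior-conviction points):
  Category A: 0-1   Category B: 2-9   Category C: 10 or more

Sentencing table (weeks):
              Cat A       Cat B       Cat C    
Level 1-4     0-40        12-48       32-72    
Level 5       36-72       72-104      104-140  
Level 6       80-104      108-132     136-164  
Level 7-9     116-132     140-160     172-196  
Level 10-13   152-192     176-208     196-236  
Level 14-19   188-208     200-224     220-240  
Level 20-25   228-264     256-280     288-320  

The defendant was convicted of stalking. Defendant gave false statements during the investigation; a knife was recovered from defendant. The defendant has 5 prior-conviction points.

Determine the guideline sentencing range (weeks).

108-132 weeks

Base offense level for stalking: 2.
§1 applies (level before this adjustment is 2 < 6, so +2): 2 + 2 = 4.
§2 does not apply.
§4 does not apply.
§5 applies: 4 + 2 = 6.
Final offense level: 6.
Criminal history: 5 prior points → Category B (2-9).
Level 6 falls in the 6 band.
Grid: Level 6 × Category B = 108-132 weeks.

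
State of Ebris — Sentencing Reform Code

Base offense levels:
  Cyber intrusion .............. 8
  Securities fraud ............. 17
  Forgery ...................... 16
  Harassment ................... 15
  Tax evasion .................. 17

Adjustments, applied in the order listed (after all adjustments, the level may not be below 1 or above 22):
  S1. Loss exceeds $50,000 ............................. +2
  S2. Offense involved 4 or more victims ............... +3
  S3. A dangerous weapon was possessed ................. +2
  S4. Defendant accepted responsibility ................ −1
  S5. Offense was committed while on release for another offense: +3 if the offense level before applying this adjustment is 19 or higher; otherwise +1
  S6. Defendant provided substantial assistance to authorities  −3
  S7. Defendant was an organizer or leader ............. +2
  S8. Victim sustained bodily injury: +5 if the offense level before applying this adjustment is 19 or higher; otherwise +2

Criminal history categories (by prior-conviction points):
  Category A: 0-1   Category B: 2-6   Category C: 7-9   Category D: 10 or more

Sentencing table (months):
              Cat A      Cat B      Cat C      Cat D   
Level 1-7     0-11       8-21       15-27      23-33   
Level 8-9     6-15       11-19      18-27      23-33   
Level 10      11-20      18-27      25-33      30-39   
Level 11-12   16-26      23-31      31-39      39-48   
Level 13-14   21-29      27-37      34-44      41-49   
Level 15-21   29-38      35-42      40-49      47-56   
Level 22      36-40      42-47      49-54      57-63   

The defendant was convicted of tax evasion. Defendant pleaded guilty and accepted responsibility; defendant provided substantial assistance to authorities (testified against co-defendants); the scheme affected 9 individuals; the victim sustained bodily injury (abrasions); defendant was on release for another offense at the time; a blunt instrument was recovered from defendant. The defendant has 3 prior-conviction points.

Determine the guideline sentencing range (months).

42-47 months

Base offense level for tax evasion: 17.
S1 does not apply.
S2 applies: 17 + 3 = 20.
S3 applies: 20 + 2 = 22.
S4 applies: 22 − 1 = 21.
S5 applies (level before this adjustment is 21 ≥ 19, so +3): 21 + 3 = 24.
S6 applies: 24 − 3 = 21.
S8 applies (level before this adjustment is 21 ≥ 19, so +5): 21 + 5 = 26.
Level 26 exceeds the maximum of 22; capped at 22.
Final offense level: 22.
Criminal history: 3 prior points → Category B (2-6).
Level 22 falls in the 22 band.
Grid: Level 22 × Category B = 42-47 months.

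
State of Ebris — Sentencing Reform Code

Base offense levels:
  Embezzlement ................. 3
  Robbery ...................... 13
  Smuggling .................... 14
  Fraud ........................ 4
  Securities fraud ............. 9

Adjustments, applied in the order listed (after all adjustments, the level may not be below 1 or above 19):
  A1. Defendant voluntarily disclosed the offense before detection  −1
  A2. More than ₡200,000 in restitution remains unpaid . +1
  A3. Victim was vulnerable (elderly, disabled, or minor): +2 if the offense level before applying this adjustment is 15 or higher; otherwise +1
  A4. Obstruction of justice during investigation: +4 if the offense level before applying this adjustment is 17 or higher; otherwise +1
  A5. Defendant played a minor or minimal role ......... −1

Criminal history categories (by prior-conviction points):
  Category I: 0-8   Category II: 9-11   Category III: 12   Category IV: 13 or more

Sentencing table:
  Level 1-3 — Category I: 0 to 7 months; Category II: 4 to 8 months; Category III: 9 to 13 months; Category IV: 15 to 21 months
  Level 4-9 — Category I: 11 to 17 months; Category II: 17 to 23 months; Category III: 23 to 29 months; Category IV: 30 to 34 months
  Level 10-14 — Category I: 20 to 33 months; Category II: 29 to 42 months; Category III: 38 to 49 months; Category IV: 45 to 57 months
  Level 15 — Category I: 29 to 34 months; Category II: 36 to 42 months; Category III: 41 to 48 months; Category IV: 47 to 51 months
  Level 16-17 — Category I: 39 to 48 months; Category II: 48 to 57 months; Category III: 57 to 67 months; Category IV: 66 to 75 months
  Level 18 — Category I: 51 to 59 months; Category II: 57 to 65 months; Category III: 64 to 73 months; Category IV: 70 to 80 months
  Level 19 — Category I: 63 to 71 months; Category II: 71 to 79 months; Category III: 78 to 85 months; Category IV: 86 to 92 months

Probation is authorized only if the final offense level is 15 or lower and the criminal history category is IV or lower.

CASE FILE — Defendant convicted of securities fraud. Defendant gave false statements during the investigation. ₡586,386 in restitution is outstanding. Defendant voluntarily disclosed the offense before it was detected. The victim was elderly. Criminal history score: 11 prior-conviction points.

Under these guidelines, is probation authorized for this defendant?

Base offense level for securities fraud: 9.
A1 applies: 9 − 1 = 8.
A2 applies: 8 + 1 = 9.
A3 applies (level before this adjustment is 9 < 15, so +1): 9 + 1 = 10.
A4 applies (level before this adjustment is 10 < 17, so +1): 10 + 1 = 11.
A5 does not apply.
Final offense level: 11.
Criminal history: 11 prior points → Category II (9-11).
Level 11 falls in the 10-14 band.
Grid: Level 10-14 × Category II = 29-42 months.
Probation check: level 11 ≤ 15 and category II ≤ IV → eligible.

Yes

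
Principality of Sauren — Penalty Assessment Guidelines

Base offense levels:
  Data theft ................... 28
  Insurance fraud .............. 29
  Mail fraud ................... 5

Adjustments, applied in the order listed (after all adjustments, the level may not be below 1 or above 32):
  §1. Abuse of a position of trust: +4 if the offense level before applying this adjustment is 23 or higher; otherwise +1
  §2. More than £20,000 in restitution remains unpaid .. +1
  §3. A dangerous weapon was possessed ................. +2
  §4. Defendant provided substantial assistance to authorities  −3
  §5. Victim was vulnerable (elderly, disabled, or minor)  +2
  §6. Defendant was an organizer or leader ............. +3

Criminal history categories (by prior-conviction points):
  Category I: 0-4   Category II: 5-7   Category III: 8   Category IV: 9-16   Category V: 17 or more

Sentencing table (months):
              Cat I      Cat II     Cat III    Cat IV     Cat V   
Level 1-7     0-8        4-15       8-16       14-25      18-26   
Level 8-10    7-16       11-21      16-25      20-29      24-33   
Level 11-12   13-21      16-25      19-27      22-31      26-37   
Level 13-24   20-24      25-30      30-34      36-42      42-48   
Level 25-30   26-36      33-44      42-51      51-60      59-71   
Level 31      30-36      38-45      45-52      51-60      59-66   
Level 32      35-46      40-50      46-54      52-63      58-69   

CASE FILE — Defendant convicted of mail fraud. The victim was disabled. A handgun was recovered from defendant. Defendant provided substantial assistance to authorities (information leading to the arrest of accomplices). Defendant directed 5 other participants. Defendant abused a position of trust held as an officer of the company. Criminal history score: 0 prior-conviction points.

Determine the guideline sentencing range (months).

Base offense level for mail fraud: 5.
§1 applies (level before this adjustment is 5 < 23, so +1): 5 + 1 = 6.
§2 does not apply.
§3 applies: 6 + 2 = 8.
§4 applies: 8 − 3 = 5.
§5 applies: 5 + 2 = 7.
§6 applies: 7 + 3 = 10.
Final offense level: 10.
Criminal history: 0 prior points → Category I (0-4).
Level 10 falls in the 8-10 band.
Grid: Level 8-10 × Category I = 7-16 months.

7-16 months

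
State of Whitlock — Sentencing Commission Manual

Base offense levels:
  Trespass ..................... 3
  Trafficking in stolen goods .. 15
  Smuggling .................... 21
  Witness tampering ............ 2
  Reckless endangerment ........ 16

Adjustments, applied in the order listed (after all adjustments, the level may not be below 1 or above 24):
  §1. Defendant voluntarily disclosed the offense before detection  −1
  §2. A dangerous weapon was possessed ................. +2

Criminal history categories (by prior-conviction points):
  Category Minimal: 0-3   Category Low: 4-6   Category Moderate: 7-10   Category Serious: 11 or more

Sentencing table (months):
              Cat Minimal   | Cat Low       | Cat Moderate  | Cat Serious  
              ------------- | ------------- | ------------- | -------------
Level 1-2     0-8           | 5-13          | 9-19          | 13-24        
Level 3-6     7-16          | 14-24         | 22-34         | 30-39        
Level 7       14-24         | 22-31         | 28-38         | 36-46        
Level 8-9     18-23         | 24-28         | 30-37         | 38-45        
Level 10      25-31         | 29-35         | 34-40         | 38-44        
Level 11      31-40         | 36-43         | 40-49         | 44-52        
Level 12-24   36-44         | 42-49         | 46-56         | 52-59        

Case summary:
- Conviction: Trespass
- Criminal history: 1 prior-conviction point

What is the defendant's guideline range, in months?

7-16 months

Base offense level for trespass: 3.
Final offense level: 3.
Criminal history: 1 prior point → Category Minimal (0-3).
Level 3 falls in the 3-6 band.
Grid: Level 3-6 × Category Minimal = 7-16 months.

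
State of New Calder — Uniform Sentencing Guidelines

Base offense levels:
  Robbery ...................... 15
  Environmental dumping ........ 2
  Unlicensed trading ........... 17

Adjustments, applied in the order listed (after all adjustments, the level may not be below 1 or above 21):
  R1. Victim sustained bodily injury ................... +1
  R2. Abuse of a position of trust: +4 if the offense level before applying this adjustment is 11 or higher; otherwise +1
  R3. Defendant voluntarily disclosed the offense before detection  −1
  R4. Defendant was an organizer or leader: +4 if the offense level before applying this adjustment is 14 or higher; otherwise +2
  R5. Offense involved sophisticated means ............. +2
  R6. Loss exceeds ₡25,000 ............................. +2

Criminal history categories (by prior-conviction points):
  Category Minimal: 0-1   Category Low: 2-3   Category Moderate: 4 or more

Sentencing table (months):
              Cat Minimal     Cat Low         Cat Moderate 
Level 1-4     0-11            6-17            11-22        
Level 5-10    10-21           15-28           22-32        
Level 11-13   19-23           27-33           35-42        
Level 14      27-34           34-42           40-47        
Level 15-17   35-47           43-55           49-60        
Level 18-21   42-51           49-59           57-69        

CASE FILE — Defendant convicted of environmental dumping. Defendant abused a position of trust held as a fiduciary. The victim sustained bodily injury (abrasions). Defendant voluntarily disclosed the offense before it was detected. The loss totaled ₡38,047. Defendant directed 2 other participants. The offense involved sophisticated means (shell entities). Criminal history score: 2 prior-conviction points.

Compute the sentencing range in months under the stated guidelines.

Base offense level for environmental dumping: 2.
R1 applies: 2 + 1 = 3.
R2 applies (level before this adjustment is 3 < 11, so +1): 3 + 1 = 4.
R3 applies: 4 − 1 = 3.
R4 applies (level before this adjustment is 3 < 14, so +2): 3 + 2 = 5.
R5 applies: 5 + 2 = 7.
R6 applies: 7 + 2 = 9.
Final offense level: 9.
Criminal history: 2 prior points → Category Low (2-3).
Level 9 falls in the 5-10 band.
Grid: Level 5-10 × Category Low = 15-28 months.

15-28 months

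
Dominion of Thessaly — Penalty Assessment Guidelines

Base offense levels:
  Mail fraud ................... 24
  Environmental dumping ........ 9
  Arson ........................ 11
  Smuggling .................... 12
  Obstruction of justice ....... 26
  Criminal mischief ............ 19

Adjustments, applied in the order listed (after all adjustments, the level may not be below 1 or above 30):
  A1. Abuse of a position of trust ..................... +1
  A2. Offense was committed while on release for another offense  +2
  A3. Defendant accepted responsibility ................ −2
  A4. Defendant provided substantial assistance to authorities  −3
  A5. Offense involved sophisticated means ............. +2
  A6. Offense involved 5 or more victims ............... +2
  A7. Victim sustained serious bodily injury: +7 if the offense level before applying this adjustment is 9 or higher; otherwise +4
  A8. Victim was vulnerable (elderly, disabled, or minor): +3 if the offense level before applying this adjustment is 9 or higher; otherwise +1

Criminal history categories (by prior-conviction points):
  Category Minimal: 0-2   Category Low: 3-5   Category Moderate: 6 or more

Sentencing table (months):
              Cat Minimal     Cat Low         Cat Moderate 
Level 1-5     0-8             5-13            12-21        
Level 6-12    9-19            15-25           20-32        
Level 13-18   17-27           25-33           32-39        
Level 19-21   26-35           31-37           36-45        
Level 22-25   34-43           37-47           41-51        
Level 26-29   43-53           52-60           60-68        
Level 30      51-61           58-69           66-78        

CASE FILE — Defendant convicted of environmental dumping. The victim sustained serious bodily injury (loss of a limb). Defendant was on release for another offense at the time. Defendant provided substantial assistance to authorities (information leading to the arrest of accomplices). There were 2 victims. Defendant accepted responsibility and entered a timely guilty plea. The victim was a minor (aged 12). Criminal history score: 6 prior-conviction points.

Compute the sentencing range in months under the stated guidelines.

32-39 months

Base offense level for environmental dumping: 9.
A1 does not apply.
A2 applies: 9 + 2 = 11.
A3 applies: 11 − 2 = 9.
A4 applies: 9 − 3 = 6.
A5 does not apply.
A6 does not apply.
A7 applies (level before this adjustment is 6 < 9, so +4): 6 + 4 = 10.
A8 applies (level before this adjustment is 10 ≥ 9, so +3): 10 + 3 = 13.
Final offense level: 13.
Criminal history: 6 prior points → Category Moderate (6+).
Level 13 falls in the 13-18 band.
Grid: Level 13-18 × Category Moderate = 32-39 months.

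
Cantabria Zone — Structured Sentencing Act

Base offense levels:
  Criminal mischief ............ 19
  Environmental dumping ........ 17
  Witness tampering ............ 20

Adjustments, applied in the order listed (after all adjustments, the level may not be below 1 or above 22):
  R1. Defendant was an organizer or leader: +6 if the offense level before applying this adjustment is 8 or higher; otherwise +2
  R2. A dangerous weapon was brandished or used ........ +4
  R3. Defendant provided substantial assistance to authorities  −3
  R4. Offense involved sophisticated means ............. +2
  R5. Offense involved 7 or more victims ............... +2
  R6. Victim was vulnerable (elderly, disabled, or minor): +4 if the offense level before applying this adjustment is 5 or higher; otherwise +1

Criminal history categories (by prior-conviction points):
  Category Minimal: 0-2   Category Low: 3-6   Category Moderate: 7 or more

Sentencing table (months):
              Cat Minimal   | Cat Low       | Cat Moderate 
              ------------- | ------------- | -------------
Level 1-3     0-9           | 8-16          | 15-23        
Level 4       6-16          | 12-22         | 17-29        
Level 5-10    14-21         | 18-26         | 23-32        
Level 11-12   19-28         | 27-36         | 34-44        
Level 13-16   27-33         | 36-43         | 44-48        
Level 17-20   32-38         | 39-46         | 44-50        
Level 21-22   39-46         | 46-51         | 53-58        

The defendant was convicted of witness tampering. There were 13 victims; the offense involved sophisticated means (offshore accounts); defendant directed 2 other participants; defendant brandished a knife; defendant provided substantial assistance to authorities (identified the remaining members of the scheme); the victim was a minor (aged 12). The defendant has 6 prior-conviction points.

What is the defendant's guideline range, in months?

Base offense level for witness tampering: 20.
R1 applies (level before this adjustment is 20 ≥ 8, so +6): 20 + 6 = 26.
R2 applies: 26 + 4 = 30.
R3 applies: 30 − 3 = 27.
R4 applies: 27 + 2 = 29.
R5 applies: 29 + 2 = 31.
R6 applies (level before this adjustment is 31 ≥ 5, so +4): 31 + 4 = 35.
Level 35 exceeds the maximum of 22; capped at 22.
Final offense level: 22.
Criminal history: 6 prior points → Category Low (3-6).
Level 22 falls in the 21-22 band.
Grid: Level 21-22 × Category Low = 46-51 months.

46-51 months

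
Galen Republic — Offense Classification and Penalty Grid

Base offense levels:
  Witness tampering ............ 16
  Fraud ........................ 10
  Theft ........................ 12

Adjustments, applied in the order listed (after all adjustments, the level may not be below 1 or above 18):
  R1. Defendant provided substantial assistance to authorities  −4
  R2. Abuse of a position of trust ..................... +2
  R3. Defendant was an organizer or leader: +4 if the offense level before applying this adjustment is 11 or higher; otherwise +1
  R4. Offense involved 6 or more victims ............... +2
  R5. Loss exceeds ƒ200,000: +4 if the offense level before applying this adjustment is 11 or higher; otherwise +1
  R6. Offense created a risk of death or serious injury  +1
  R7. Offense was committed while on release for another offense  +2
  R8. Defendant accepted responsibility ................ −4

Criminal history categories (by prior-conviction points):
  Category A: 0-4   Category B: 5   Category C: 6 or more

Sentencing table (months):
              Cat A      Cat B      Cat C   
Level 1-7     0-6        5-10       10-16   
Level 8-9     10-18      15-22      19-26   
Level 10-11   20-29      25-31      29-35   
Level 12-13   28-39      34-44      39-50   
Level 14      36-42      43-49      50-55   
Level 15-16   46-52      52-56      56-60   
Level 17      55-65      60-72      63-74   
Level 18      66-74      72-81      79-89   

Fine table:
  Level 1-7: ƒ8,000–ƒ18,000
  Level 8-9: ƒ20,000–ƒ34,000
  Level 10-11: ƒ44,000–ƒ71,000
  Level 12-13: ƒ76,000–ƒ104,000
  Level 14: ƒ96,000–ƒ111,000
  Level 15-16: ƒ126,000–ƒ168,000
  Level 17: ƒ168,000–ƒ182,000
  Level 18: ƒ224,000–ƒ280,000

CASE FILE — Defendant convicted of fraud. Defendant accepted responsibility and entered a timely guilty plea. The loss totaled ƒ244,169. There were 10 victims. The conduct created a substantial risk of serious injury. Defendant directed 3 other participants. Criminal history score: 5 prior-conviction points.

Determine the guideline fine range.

ƒ96,000–ƒ111,000

Base offense level for fraud: 10.
R3 applies (level before this adjustment is 10 < 11, so +1): 10 + 1 = 11.
R4 applies: 11 + 2 = 13.
R5 applies (level before this adjustment is 13 ≥ 11, so +4): 13 + 4 = 17.
R6 applies: 17 + 1 = 18.
R7 does not apply.
R8 applies: 18 − 4 = 14.
Final offense level: 14.
Level 14 falls in the 14 band.
Fine table: Level 14 → ƒ96,000–ƒ111,000.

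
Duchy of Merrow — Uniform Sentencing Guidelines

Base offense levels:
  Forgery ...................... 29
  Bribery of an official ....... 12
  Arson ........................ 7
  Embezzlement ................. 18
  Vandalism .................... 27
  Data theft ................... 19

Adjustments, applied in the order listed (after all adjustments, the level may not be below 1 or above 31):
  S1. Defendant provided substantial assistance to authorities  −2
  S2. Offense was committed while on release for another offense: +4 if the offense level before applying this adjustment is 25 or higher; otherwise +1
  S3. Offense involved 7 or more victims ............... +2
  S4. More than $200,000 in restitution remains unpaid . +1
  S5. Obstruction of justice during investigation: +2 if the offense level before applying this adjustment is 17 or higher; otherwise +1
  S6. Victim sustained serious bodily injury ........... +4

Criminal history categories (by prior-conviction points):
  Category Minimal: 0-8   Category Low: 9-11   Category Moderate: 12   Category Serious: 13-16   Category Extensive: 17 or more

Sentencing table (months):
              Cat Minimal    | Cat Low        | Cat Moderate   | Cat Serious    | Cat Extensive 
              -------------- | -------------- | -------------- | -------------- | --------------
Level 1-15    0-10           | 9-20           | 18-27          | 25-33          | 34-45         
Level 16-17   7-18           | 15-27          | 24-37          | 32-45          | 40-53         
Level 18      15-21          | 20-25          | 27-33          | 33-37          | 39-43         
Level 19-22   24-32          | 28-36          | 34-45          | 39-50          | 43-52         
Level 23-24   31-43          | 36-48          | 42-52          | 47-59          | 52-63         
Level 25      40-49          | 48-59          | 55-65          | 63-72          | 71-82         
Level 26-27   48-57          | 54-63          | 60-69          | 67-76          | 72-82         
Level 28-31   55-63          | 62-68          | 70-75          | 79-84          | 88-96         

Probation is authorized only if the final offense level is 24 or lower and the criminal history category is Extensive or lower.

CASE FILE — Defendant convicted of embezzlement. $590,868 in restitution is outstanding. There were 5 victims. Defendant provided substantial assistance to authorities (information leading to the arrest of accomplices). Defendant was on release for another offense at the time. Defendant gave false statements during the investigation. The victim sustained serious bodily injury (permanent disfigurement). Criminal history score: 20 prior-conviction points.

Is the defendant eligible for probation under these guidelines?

Base offense level for embezzlement: 18.
S1 applies: 18 − 2 = 16.
S2 applies (level before this adjustment is 16 < 25, so +1): 16 + 1 = 17.
S3 does not apply.
S4 applies: 17 + 1 = 18.
S5 applies (level before this adjustment is 18 ≥ 17, so +2): 18 + 2 = 20.
S6 applies: 20 + 4 = 24.
Final offense level: 24.
Criminal history: 20 prior points → Category Extensive (17+).
Level 24 falls in the 23-24 band.
Grid: Level 23-24 × Category Extensive = 52-63 months.
Probation check: level 24 ≤ 24 and category Extensive ≤ Extensive → eligible.

Yes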